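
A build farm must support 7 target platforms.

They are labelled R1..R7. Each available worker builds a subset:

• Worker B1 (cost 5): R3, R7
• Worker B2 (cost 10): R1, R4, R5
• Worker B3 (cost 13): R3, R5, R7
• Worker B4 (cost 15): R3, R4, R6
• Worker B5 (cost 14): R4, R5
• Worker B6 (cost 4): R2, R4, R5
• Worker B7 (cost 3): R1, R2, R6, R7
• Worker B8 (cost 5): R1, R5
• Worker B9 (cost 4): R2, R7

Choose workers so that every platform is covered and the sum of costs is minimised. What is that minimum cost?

12

B1, B6, B7 together cover every platform (B1 ∪ B6 ∪ B7 = {R1, R2, R3, R4, R5, R6, R7}); total cost 5 + 4 + 3 = 12.
No covering selection has total cost below 12.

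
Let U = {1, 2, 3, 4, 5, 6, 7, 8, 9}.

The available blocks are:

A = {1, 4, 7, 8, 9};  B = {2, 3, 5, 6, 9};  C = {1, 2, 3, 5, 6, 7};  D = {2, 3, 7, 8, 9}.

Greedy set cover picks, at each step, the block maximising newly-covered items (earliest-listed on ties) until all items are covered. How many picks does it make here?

2

Greedy: pick C (covers 6 new) → pick A (covers 3 new). Total picks: 2.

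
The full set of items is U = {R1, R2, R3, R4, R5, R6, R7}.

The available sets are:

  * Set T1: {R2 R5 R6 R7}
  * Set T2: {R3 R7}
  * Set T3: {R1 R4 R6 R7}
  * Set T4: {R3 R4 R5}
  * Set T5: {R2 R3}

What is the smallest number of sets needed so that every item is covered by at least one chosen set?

3

T1, T3, and T5 cover everything between them: the union {R1, R2, R3, R4, R5, R6, R7} is all of U.
Only T3 contains R1, so T3 is forced; the remaining 3 items need at least 2 more sets (each remaining set adds at most 2) — so at least 3 sets are needed, and 3 is optimal.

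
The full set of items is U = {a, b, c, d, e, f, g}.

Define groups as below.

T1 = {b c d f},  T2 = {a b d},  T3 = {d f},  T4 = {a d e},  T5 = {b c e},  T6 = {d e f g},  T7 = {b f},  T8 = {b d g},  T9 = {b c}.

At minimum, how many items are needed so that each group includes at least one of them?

Take H = {b, d}. Each listed group contains at least one of these, so H is a hitting set of size 2.
The groups T3, T9 are pairwise disjoint, so any hitting set needs a separate item for each — at least 2. Hence 2 is optimal.

2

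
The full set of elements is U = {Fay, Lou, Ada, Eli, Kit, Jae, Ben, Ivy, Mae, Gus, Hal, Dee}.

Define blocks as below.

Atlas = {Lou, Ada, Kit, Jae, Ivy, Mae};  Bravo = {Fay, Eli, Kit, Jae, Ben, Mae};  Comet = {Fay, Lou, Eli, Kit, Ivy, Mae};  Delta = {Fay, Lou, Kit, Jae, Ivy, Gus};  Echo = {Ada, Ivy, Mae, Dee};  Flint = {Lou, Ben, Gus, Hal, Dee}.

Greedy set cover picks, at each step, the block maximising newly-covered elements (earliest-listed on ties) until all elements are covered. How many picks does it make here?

Greedy: pick Atlas (covers 6 new) → pick Flint (covers 4 new) → pick Bravo (covers 2 new). Total picks: 3.

3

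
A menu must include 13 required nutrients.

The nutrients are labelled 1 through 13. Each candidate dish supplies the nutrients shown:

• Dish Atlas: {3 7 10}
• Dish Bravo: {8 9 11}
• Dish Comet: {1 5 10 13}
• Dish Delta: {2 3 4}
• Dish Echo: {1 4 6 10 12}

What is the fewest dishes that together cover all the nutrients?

5

Atlas and Bravo and Comet and Delta and Echo together: Atlas ∪ Bravo ∪ Comet ∪ Delta ∪ Echo = {1, 2, 3, 4, 5, 6, 7, 8, 9, 10, 11, 12, 13} — every nutrient is covered.
No 4 of the 5 dishes cover everything (all 5 combinations miss at least one nutrient), so 5 is optimal.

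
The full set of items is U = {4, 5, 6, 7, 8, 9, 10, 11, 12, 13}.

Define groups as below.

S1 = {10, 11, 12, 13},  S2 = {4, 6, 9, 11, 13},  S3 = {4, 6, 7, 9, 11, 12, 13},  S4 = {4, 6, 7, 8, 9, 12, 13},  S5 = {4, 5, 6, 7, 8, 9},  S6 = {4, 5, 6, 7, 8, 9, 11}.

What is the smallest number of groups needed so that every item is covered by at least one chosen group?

2

Take {S1, S5}. Their union is {4, 5, 6, 7, 8, 9, 10, 11, 12, 13}, which is all 10 items.
No single group has all 10 items (the largest, S3, has 7), so 2 is optimal.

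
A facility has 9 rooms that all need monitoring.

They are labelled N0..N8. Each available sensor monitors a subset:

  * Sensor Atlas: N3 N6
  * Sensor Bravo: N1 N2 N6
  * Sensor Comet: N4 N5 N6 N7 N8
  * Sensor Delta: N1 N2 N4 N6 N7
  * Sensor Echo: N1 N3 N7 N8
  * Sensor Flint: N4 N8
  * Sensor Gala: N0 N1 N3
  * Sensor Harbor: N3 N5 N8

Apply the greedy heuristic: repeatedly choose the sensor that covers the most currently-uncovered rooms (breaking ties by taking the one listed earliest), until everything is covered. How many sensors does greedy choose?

3

Greedy: pick Comet (covers 5 new) → pick Gala (covers 3 new) → pick Bravo (covers 1 new). Total picks: 3.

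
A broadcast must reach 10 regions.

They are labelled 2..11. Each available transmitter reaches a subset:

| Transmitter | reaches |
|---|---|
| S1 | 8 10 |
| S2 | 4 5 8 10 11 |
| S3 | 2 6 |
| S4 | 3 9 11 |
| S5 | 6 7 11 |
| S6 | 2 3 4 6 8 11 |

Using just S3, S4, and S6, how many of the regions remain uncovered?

Union of S3, S4, S6 = {2, 3, 4, 6, 8, 9, 11}.
Not covered: 5, 7, 10 — 3 regions.

3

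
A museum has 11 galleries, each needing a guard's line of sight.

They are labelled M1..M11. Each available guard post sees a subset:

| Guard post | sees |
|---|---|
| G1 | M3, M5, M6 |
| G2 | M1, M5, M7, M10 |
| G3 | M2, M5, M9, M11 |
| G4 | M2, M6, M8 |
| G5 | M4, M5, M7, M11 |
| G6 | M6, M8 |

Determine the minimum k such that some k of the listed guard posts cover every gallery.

G1 and G2 and G3 and G5 and G6 together: G1 ∪ G2 ∪ G3 ∪ G5 ∪ G6 = {M1, M2, M3, M4, M5, M6, M7, M8, M9, M10, M11} — every gallery is covered.
No 4 of the 6 guard posts cover everything (all 15 combinations miss at least one gallery), so 5 is optimal.

5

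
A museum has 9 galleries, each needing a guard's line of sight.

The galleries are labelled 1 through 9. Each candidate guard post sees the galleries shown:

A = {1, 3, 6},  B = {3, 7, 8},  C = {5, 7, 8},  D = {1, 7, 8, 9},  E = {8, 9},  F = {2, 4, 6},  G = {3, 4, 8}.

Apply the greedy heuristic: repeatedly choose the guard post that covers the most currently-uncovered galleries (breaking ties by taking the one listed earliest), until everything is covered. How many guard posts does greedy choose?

Greedy: pick D (covers 4 new) → pick F (covers 3 new) → pick A (covers 1 new) → pick C (covers 1 new). Total picks: 4.

4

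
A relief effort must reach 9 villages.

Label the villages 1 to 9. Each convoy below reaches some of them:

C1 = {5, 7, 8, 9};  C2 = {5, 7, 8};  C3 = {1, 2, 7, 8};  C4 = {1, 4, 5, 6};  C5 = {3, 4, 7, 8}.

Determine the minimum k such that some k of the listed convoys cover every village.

C1 and C3 and C4 and C5 together: C1 ∪ C3 ∪ C4 ∪ C5 = {1, 2, 3, 4, 5, 6, 7, 8, 9} — every village is covered.
No 3 of the 5 convoys cover everything (all 10 combinations miss at least one village), so 4 is optimal.

4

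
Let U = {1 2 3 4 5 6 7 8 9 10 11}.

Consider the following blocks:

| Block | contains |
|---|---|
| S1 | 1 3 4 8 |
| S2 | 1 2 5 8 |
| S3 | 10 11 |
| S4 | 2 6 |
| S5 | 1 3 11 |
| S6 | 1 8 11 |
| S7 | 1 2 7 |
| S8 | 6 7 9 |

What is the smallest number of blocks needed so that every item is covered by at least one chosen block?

S1 and S2 and S3 and S8 together: S1 ∪ S2 ∪ S3 ∪ S8 = {1, 2, 3, 4, 5, 6, 7, 8, 9, 10, 11} — every item is covered.
Only S1 contains 4, so S1 is forced; the remaining 7 items need at least 3 more blocks (each remaining block adds at most 3) — so at least 4 blocks are needed, and 4 is optimal.

4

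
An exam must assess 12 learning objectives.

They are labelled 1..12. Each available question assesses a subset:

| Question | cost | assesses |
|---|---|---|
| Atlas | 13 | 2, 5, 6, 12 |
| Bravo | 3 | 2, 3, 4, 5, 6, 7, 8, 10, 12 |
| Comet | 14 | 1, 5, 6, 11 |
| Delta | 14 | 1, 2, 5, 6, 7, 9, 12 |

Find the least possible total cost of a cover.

31

Bravo, Comet, Delta together cover every objective (Bravo ∪ Comet ∪ Delta = {1, 2, 3, 4, 5, 6, 7, 8, 9, 10, 11, 12}); total cost 3 + 14 + 14 = 31.
No covering selection has total cost below 31.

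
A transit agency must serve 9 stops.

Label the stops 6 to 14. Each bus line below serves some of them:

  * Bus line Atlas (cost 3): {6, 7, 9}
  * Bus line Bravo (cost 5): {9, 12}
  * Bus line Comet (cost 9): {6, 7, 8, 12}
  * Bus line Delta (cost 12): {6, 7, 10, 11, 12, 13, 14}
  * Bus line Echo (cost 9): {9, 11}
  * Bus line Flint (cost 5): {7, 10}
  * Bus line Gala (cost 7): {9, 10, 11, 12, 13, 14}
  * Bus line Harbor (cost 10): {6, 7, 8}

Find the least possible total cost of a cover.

Comet, Gala together cover every stop (Comet ∪ Gala = {6, 7, 8, 9, 10, 11, 12, 13, 14}); total cost 9 + 7 = 16.
The greedy pick Atlas, Gala, Comet costs 19; no covering selection beats 16.

16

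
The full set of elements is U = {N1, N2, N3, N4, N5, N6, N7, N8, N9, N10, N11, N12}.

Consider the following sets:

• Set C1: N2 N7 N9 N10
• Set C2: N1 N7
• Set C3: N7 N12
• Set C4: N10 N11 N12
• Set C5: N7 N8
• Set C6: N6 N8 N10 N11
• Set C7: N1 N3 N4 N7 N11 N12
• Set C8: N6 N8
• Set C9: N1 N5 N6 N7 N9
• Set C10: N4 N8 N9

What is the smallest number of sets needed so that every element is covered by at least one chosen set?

C1 and C5 and C7 and C9 together: C1 ∪ C5 ∪ C7 ∪ C9 = {N1, N2, N3, N4, N5, N6, N7, N8, N9, N10, N11, N12} — every element is covered.
No 3 of the 10 sets cover everything (all 120 combinations miss at least one element), so 4 is optimal.

4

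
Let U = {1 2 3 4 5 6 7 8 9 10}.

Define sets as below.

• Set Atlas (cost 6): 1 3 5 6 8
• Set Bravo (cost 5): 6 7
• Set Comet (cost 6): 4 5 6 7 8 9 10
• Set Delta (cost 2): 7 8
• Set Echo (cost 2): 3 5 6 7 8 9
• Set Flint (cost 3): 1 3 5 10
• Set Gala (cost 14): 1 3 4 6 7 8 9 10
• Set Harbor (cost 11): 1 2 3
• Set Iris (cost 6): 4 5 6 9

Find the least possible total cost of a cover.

Comet, Harbor together cover every point (Comet ∪ Harbor = {1, 2, 3, 4, 5, 6, 7, 8, 9, 10}); total cost 6 + 11 = 17.
The greedy pick Echo, Flint, Comet, Harbor costs 22; no covering selection beats 17.

17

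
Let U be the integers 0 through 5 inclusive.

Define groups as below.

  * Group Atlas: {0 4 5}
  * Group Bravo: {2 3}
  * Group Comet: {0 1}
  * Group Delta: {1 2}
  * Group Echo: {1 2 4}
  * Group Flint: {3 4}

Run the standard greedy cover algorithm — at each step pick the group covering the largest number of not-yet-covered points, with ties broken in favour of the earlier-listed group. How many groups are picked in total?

3

Greedy: pick Atlas (covers 3 new) → pick Bravo (covers 2 new) → pick Comet (covers 1 new). Total picks: 3.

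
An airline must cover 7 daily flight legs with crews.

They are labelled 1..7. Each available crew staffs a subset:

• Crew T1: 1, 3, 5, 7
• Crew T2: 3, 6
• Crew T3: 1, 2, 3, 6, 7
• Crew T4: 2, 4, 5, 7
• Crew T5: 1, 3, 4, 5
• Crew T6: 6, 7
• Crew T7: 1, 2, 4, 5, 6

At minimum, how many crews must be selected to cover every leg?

Take {T3, T4}. Their union is {1, 2, 3, 4, 5, 6, 7}, which is all 7 legs.
No single crew has all 7 legs (the largest, T3, has 5), so 2 is optimal.

2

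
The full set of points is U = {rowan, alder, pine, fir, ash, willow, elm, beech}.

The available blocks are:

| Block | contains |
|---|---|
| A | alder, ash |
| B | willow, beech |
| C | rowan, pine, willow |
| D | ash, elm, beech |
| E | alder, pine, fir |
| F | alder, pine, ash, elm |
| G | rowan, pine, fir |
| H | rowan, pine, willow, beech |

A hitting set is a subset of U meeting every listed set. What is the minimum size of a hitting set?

3

T = {alder, pine, beech} meets every block (each contains at least one member of T), and |T| = 3.
The blocks A, B, G are pairwise disjoint, so any hitting set needs a separate point for each — at least 3. Hence 3 is optimal.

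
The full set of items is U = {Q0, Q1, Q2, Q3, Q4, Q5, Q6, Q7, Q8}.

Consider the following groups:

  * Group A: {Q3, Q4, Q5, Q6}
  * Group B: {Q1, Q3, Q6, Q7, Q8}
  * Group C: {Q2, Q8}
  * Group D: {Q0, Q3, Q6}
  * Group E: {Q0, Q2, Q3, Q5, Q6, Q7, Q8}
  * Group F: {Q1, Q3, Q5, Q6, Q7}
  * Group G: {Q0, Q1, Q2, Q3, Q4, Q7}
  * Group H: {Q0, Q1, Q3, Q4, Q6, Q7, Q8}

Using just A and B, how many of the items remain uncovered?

2

Union of A, B = {Q1, Q3, Q4, Q5, Q6, Q7, Q8}.
Not covered: Q0, Q2 — 2 items.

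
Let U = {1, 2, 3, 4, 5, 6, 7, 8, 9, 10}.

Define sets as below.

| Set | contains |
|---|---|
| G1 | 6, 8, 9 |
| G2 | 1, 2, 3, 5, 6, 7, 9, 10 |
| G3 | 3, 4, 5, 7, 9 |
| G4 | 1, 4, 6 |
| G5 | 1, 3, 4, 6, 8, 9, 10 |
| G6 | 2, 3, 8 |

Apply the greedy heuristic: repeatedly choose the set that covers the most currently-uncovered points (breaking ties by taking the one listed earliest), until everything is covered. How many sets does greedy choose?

2

Greedy: pick G2 (covers 8 new) → pick G5 (covers 2 new). Total picks: 2.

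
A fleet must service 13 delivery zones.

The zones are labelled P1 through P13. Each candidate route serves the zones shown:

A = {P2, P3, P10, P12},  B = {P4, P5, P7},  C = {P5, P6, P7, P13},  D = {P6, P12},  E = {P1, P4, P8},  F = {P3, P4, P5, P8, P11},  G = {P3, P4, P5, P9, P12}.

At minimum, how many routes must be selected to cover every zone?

5

A and C and E and F and G together: A ∪ C ∪ E ∪ F ∪ G = {P1, P2, P3, P4, P5, P6, P7, P8, P9, P10, P11, P12, P13} — every zone is covered.
No 4 of the 7 routes cover everything (all 35 combinations miss at least one zone), so 5 is optimal.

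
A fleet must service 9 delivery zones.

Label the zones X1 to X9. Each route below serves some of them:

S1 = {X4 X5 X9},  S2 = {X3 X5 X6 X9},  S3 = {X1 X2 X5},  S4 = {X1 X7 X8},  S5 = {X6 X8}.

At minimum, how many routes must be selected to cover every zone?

Take {S1, S2, S3, S4}. Their union is {X1, X2, X3, X4, X5, X6, X7, X8, X9}, which is all 9 zones.
No 3 of the 5 routes cover everything (all 10 combinations miss at least one zone), so 4 is optimal.

4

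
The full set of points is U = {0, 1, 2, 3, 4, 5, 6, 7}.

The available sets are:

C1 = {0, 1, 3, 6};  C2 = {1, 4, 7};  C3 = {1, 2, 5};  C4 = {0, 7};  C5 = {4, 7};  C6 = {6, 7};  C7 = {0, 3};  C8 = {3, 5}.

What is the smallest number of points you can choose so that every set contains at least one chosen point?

Take H = {0, 5, 7}. Each listed set contains at least one of these, so H is a hitting set of size 3.
The sets C3, C6, C7 are pairwise disjoint, so any hitting set needs a separate point for each — at least 3. Hence 3 is optimal.

3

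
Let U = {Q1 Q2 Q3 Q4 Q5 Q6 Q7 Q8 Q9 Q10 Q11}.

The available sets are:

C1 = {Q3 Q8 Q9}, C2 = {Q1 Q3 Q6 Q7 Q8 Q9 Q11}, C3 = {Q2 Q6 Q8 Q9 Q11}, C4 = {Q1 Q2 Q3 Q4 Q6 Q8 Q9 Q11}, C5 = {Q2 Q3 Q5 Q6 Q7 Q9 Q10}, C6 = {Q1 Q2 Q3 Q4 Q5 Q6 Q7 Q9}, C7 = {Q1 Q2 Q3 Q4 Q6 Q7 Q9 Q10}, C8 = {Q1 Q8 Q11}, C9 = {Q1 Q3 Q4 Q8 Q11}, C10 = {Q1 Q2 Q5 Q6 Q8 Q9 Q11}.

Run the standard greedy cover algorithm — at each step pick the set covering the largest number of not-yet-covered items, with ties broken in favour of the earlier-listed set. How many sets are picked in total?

2

Greedy: pick C4 (covers 8 new) → pick C5 (covers 3 new). Total picks: 2.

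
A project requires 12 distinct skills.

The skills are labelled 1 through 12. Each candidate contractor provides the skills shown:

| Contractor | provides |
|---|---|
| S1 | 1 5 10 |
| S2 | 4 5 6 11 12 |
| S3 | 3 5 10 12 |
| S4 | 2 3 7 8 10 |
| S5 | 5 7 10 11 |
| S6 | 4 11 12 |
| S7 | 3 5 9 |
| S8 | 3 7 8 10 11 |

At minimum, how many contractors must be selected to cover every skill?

4

S1 and S2 and S4 and S7 together: S1 ∪ S2 ∪ S4 ∪ S7 = {1, 2, 3, 4, 5, 6, 7, 8, 9, 10, 11, 12} — every skill is covered.
Only S1 contains 1, so S1 is forced; the remaining 9 skills need at least 3 more contractors (each remaining contractor adds at most 4) — so at least 4 contractors are needed, and 4 is optimal.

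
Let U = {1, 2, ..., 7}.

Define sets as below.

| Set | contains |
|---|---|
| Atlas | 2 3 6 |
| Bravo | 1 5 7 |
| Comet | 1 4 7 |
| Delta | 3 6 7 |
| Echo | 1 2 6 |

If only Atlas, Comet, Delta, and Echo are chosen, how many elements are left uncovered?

Union of Atlas, Comet, Delta, Echo = {1, 2, 3, 4, 6, 7}.
Not covered: 5 — 1 element.

1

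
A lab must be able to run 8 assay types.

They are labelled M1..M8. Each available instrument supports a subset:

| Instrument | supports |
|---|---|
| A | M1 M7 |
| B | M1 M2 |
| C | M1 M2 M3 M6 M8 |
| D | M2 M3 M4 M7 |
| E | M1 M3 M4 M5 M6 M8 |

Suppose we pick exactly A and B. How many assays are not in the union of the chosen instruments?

Union of A, B = {M1, M2, M7}.
Not covered: M3, M4, M5, M6, M8 — 5 assays.

5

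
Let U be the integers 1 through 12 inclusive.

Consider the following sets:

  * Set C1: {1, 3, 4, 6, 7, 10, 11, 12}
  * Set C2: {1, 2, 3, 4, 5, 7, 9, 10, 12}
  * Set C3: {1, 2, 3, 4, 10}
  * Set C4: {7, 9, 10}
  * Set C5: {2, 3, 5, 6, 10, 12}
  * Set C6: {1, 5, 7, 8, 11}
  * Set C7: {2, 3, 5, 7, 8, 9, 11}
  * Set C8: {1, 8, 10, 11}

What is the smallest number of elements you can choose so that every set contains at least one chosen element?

2

The 2 elements {5, 10} hit every set.
No single element lies in every set, so at least 2 are needed and 2 is optimal.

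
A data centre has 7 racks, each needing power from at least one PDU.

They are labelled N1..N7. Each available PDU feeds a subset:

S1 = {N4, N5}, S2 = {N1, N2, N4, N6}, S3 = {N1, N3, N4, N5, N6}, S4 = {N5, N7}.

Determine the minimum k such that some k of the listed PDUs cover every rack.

Take {S2, S3, S4}. Their union is {N1, N2, N3, N4, N5, N6, N7}, which is all 7 racks.
Only S2 contains N2, so S2 is forced; the remaining 3 racks need at least 2 more PDUs (each remaining PDU adds at most 2) — so at least 3 PDUs are needed, and 3 is optimal.

3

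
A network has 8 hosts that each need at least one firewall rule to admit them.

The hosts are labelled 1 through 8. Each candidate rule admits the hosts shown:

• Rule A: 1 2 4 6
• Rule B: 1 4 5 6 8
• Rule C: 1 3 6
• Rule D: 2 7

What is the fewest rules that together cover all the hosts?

B and C and D together: B ∪ C ∪ D = {1, 2, 3, 4, 5, 6, 7, 8} — every host is covered.
Only C contains 3, so C is forced; the remaining 5 hosts need at least 2 more rules (each remaining rule adds at most 3) — so at least 3 rules are needed, and 3 is optimal.

3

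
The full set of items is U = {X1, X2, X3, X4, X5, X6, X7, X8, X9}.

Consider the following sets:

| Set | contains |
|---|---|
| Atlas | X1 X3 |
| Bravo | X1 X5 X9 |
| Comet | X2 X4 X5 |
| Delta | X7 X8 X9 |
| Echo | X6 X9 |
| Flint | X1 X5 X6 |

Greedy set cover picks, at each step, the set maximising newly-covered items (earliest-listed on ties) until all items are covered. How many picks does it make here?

Greedy: pick Bravo (covers 3 new) → pick Comet (covers 2 new) → pick Delta (covers 2 new) → pick Atlas (covers 1 new) → pick Echo (covers 1 new). Total picks: 5.
(The true minimum cover uses only 4 sets, so greedy is not optimal here.)

5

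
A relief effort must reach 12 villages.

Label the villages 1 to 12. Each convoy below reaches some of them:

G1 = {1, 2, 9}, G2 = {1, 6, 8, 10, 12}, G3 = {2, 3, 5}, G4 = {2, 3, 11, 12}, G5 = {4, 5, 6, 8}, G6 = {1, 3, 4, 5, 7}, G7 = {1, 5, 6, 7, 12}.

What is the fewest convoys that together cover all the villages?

G1 and G2 and G4 and G6 together: G1 ∪ G2 ∪ G4 ∪ G6 = {1, 2, 3, 4, 5, 6, 7, 8, 9, 10, 11, 12} — every village is covered.
Only G1 contains 9, so G1 is forced; the remaining 9 villages need at least 3 more convoys (each remaining convoy adds at most 4) — so at least 4 convoys are needed, and 4 is optimal.

4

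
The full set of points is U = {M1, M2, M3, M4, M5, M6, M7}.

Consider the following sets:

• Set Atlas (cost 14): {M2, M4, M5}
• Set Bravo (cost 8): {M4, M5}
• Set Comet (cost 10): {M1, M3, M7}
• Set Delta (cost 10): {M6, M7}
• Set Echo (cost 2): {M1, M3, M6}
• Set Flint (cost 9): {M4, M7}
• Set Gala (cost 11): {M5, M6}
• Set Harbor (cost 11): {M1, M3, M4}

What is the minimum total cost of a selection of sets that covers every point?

25

Atlas, Echo, Flint together cover every point (Atlas ∪ Echo ∪ Flint = {M1, M2, M3, M4, M5, M6, M7}); total cost 14 + 2 + 9 = 25.
The greedy pick Echo, Bravo, Flint, Atlas costs 33; no covering selection beats 25.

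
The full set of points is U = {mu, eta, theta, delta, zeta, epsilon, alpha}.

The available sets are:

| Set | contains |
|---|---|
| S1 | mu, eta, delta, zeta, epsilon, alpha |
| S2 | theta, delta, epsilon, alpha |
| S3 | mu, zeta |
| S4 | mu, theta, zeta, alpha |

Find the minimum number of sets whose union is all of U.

Take {S1, S4}. Their union is {mu, eta, theta, delta, zeta, epsilon, alpha}, which is all 7 points.
No single set has all 7 points (the largest, S1, has 6), so 2 is optimal.

2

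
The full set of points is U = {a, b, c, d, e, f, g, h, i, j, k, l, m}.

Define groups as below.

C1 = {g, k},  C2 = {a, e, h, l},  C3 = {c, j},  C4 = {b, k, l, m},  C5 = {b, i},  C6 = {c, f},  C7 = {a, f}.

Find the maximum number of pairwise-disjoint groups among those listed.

C1, C2, C5, C6 are pairwise disjoint (C1={g,k}; C2={a,e,h,l}; C5={b,i}; C6={c,f}).
Every remaining group overlaps one of these, and no 5 of the listed groups are pairwise disjoint, so 4 is the maximum.

4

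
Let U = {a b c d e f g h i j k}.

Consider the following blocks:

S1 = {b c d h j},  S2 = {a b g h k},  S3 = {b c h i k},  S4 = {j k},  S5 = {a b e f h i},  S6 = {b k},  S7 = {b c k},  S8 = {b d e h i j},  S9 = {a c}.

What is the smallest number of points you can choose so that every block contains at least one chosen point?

3

The 3 points {a, d, k} hit every block.
No choice of 2 points meets every block, so 3 is the minimum.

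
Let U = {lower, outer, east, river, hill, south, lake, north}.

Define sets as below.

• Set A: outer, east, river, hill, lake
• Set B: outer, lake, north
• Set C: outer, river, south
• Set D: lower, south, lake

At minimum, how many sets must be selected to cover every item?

A and B and D together: A ∪ B ∪ D = {lower, outer, east, river, hill, south, lake, north} — every item is covered.
Only D contains lower, so D is forced; the remaining 5 items need at least 2 more sets (each remaining set adds at most 4) — so at least 3 sets are needed, and 3 is optimal.

3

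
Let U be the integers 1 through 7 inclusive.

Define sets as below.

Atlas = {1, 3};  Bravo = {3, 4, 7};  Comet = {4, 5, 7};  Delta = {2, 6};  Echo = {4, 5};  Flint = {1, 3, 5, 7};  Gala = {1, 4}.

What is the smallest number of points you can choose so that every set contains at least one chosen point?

3

H = {1, 2, 4} meets every set (each contains at least one member of H), and |H| = 3.
The sets Atlas, Delta, Echo are pairwise disjoint, so any hitting set needs a separate point for each — at least 3. Hence 3 is optimal.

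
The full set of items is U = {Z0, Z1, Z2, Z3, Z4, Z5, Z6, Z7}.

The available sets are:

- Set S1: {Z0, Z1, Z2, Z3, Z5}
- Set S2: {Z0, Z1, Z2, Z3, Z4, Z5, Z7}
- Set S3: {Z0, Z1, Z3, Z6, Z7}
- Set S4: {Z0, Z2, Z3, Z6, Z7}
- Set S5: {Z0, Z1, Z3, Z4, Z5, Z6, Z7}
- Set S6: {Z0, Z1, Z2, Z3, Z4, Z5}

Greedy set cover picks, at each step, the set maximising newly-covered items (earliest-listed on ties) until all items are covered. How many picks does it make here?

Greedy: pick S2 (covers 7 new) → pick S3 (covers 1 new). Total picks: 2.

2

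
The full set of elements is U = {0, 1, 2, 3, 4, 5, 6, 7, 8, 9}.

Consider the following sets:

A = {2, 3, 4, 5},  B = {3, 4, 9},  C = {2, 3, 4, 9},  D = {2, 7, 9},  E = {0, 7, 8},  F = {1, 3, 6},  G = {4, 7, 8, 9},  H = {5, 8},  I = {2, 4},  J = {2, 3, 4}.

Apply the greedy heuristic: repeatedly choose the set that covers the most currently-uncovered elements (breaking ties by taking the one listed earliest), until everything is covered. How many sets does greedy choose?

4

Greedy: pick A (covers 4 new) → pick E (covers 3 new) → pick F (covers 2 new) → pick B (covers 1 new). Total picks: 4.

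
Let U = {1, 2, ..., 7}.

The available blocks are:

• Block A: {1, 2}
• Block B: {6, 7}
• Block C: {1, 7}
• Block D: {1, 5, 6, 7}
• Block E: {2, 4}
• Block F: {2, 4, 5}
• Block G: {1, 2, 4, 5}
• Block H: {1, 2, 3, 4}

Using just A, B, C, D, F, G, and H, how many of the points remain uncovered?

Union of A, B, C, D, F, G, H = {1, 2, 3, 4, 5, 6, 7} — that's every point, so 0 are uncovered.

0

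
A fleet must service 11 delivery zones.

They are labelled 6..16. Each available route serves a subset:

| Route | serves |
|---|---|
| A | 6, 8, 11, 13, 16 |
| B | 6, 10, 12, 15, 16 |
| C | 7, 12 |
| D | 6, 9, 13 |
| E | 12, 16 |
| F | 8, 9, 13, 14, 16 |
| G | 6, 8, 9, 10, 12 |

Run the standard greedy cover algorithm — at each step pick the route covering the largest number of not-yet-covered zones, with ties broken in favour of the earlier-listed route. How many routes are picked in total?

Greedy: pick A (covers 5 new) → pick B (covers 3 new) → pick F (covers 2 new) → pick C (covers 1 new). Total picks: 4.

4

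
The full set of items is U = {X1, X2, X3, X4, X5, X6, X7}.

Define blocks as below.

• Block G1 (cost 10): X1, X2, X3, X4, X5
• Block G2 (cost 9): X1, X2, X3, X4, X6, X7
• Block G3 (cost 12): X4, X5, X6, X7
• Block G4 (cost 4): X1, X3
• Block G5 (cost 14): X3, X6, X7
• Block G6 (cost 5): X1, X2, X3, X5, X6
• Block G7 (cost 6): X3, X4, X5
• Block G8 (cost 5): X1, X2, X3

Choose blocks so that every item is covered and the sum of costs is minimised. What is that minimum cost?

G2, G6 together cover every item (G2 ∪ G6 = {X1, X2, X3, X4, X5, X6, X7}); total cost 9 + 5 = 14.
No covering selection has total cost below 14.

14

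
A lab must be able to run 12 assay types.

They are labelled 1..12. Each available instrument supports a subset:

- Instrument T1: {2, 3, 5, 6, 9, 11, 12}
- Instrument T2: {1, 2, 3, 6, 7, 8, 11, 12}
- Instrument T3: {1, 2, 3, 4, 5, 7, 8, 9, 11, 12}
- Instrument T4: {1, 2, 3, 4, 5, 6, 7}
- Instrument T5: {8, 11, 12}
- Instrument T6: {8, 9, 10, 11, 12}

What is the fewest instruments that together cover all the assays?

2

T4 and T6 together: T4 ∪ T6 = {1, 2, 3, 4, 5, 6, 7, 8, 9, 10, 11, 12} — every assay is covered.
No single instrument has all 12 assays (the largest, T3, has 10), so 2 is optimal.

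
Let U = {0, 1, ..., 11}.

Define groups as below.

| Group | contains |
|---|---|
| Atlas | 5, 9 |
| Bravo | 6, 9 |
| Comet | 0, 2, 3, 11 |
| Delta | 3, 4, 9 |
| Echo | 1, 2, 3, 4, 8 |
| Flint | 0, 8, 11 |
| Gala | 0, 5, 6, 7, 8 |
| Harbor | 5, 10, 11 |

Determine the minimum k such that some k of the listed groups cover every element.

Take {Atlas, Echo, Gala, Harbor}. Their union is {0, 1, 2, 3, 4, 5, 6, 7, 8, 9, 10, 11}, which is all 12 elements.
No 3 of the 8 groups cover everything (all 56 combinations miss at least one element), so 4 is optimal.

4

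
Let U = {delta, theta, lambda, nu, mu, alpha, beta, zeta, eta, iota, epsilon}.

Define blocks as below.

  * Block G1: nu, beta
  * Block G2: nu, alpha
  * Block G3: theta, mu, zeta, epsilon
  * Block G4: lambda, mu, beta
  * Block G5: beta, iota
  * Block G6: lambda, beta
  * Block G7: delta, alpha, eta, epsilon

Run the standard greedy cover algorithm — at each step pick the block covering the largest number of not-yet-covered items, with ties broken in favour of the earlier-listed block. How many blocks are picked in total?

5

Greedy: pick G3 (covers 4 new) → pick G7 (covers 3 new) → pick G1 (covers 2 new) → pick G4 (covers 1 new) → pick G5 (covers 1 new). Total picks: 5.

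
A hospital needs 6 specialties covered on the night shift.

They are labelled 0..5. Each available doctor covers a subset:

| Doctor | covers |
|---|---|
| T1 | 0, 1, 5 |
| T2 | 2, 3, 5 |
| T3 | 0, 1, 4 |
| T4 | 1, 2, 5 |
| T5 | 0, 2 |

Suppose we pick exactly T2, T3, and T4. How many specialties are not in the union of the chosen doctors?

Union of T2, T3, T4 = {0, 1, 2, 3, 4, 5} — that's every specialty, so 0 are uncovered.

0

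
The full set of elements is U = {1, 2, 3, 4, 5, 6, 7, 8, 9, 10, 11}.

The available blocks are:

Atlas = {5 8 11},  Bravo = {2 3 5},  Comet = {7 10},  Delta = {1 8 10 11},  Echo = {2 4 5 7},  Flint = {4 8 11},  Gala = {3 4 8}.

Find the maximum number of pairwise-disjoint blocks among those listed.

3

Bravo, Comet, Flint are pairwise disjoint (Bravo={2,3,5}; Comet={7,10}; Flint={4,8,11}).
Every remaining block overlaps one of these, and no 4 of the listed blocks are pairwise disjoint, so 3 is the maximum.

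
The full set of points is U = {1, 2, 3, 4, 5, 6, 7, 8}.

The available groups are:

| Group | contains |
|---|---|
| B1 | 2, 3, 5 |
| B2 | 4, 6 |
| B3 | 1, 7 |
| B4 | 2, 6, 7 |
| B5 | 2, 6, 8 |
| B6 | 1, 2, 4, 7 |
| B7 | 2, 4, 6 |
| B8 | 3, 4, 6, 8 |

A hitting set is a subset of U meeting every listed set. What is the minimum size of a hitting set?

H = {2, 6, 7} meets every group (each contains at least one member of H), and |H| = 3.
The groups B1, B2, B3 are pairwise disjoint, so any hitting set needs a separate point for each — at least 3. Hence 3 is optimal.

3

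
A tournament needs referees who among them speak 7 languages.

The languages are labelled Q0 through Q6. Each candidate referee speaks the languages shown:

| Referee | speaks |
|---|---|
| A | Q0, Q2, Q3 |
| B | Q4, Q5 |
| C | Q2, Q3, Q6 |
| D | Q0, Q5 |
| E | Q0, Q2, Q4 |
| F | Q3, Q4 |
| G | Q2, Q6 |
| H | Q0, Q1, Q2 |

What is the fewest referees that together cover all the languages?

3

B and C and H together: B ∪ C ∪ H = {Q0, Q1, Q2, Q3, Q4, Q5, Q6} — every language is covered.
Each referee has at most 3 languages, and 2·3 = 6 < 7 — so at least 3 referees are needed, and 3 is optimal.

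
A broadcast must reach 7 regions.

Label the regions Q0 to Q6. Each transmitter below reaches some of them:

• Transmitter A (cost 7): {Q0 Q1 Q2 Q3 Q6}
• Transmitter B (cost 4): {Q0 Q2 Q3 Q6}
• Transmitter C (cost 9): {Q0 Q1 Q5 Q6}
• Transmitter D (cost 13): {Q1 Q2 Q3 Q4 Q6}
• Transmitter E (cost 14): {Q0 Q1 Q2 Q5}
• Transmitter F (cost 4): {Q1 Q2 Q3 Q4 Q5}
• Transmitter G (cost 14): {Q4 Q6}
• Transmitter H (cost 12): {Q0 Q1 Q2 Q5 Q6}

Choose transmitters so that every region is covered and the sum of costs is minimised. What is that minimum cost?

8

B, F together cover every region (B ∪ F = {Q0, Q1, Q2, Q3, Q4, Q5, Q6}); total cost 4 + 4 = 8.
No covering selection has total cost below 8.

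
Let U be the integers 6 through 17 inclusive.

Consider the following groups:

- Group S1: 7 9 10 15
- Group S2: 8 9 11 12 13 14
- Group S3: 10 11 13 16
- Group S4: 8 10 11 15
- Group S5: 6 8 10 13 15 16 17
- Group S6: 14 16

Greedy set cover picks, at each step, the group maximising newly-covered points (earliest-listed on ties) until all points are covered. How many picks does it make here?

3

Greedy: pick S5 (covers 7 new) → pick S2 (covers 4 new) → pick S1 (covers 1 new). Total picks: 3.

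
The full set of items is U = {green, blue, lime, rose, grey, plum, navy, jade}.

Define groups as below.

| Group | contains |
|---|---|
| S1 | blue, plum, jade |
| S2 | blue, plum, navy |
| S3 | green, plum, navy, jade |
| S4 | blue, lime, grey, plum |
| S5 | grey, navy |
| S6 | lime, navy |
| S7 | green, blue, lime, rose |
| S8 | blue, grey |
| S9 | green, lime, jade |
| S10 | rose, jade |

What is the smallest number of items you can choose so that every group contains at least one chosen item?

Take H = {blue, navy, jade}. Each listed group contains at least one of these, so H is a hitting set of size 3.
The groups S6, S8, S10 are pairwise disjoint, so any hitting set needs a separate item for each — at least 3. Hence 3 is optimal.

3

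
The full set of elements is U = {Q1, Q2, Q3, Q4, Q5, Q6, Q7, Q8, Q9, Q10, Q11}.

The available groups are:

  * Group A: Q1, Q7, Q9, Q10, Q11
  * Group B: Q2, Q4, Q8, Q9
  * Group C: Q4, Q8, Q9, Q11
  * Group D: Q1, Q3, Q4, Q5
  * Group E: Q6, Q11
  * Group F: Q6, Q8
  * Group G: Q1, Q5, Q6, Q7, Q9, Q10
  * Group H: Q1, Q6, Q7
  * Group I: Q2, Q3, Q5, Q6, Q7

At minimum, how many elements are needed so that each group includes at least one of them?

3

T = {Q4, Q6, Q11} meets every group (each contains at least one member of T), and |T| = 3.
No choice of 2 elements meets every group, so 3 is the minimum.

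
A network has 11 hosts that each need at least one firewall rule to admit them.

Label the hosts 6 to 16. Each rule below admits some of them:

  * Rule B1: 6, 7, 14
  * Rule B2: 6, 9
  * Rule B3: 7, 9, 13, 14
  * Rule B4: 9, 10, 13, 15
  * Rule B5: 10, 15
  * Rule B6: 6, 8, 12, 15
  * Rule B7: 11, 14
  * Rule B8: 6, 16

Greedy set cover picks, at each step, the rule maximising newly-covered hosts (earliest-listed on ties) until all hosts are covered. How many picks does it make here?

5

Greedy: pick B3 (covers 4 new) → pick B6 (covers 4 new) → pick B4 (covers 1 new) → pick B7 (covers 1 new) → pick B8 (covers 1 new). Total picks: 5.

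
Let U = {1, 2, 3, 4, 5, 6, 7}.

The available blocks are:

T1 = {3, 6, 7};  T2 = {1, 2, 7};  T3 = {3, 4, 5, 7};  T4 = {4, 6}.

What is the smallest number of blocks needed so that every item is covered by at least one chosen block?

3

Take {T2, T3, T4}. Their union is {1, 2, 3, 4, 5, 6, 7}, which is all 7 items.
Only T2 contains 1, so T2 is forced; the remaining 4 items need at least 2 more blocks (each remaining block adds at most 3) — so at least 3 blocks are needed, and 3 is optimal.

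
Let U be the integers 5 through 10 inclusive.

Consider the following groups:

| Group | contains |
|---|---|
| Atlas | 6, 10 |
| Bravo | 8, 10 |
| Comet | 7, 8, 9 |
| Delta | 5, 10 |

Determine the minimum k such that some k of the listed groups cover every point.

3

Atlas and Comet and Delta together: Atlas ∪ Comet ∪ Delta = {5, 6, 7, 8, 9, 10} — every point is covered.
Only Delta contains 5, so Delta is forced; the remaining 4 points need at least 2 more groups (each remaining group adds at most 3) — so at least 3 groups are needed, and 3 is optimal.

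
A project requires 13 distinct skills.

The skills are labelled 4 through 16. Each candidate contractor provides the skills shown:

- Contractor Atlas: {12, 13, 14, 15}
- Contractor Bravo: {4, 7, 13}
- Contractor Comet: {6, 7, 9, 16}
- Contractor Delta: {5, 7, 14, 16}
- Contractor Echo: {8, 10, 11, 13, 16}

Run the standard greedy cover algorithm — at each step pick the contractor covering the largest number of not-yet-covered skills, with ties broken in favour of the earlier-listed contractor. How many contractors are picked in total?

Greedy: pick Echo (covers 5 new) → pick Atlas (covers 3 new) → pick Comet (covers 3 new) → pick Bravo (covers 1 new) → pick Delta (covers 1 new). Total picks: 5.

5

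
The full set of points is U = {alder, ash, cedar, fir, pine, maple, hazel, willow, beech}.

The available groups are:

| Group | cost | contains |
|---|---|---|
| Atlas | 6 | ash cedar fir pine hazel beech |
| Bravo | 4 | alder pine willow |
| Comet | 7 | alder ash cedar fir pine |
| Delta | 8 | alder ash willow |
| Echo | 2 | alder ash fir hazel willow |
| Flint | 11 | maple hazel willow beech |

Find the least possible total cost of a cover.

Comet, Flint together cover every point (Comet ∪ Flint = {alder, ash, cedar, fir, pine, maple, hazel, willow, beech}); total cost 7 + 11 = 18.
The greedy pick Echo, Atlas, Flint costs 19; no covering selection beats 18.

18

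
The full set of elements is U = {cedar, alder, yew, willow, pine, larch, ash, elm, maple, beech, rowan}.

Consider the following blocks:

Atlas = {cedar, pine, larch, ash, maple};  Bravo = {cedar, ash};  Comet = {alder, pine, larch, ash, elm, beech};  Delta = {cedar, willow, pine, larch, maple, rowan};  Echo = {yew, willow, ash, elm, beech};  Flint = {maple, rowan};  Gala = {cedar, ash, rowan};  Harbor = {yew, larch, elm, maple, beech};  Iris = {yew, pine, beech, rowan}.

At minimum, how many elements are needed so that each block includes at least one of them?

3

Take H = {ash, maple, rowan}. Each listed block contains at least one of these, so H is a hitting set of size 3.
No choice of 2 elements meets every block, so 3 is the minimum.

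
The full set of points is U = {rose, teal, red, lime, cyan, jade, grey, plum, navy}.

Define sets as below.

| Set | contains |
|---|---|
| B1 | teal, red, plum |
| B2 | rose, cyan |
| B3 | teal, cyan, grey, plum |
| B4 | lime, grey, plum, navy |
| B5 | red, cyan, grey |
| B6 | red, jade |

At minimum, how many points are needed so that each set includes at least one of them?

Take H = {red, cyan, navy}. Each listed set contains at least one of these, so H is a hitting set of size 3.
The sets B2, B4, B6 are pairwise disjoint, so any hitting set needs a separate point for each — at least 3. Hence 3 is optimal.

3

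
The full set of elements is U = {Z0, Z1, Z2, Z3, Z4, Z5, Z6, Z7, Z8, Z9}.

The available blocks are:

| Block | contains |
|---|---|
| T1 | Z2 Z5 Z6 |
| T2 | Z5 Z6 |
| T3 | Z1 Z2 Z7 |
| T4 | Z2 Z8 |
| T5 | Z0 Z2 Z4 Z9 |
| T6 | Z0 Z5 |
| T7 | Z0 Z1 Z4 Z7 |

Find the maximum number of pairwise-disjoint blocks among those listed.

3

T2, T4, T7 are pairwise disjoint (T2={Z5,Z6}; T4={Z2,Z8}; T7={Z0,Z1,Z4,Z7}).
Every remaining block overlaps one of these, and no 4 of the listed blocks are pairwise disjoint, so 3 is the maximum.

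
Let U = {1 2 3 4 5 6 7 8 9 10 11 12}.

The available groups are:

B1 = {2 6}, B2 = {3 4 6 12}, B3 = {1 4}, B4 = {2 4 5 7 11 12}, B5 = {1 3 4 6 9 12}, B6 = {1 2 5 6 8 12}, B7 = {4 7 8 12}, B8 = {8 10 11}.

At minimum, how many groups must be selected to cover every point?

B4 and B5 and B8 together: B4 ∪ B5 ∪ B8 = {1, 2, 3, 4, 5, 6, 7, 8, 9, 10, 11, 12} — every point is covered.
Only B5 contains 9, so B5 is forced; the remaining 6 points need at least 2 more groups (each remaining group adds at most 4) — so at least 3 groups are needed, and 3 is optimal.

3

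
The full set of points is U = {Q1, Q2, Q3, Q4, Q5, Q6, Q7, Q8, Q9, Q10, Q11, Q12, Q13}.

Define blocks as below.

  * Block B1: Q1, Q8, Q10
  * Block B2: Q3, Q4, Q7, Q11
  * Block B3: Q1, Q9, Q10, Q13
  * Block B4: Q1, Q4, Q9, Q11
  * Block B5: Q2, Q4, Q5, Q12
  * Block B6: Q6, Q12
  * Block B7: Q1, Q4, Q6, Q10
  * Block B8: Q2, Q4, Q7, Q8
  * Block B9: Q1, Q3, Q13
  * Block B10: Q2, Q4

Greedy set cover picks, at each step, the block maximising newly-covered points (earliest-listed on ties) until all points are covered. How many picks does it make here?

5

Greedy: pick B2 (covers 4 new) → pick B3 (covers 4 new) → pick B5 (covers 3 new) → pick B1 (covers 1 new) → pick B6 (covers 1 new). Total picks: 5.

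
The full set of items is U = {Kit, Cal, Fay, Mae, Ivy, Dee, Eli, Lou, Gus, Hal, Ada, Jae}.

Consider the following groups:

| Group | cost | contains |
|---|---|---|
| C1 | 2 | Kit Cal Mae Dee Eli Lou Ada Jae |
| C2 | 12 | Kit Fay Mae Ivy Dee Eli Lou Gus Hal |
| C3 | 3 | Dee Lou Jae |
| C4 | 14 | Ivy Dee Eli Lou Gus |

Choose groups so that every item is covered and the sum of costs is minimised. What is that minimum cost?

14

C1, C2 together cover every item (C1 ∪ C2 = {Kit, Cal, Fay, Mae, Ivy, Dee, Eli, Lou, Gus, Hal, Ada, Jae}); total cost 2 + 12 = 14.
No covering selection has total cost below 14.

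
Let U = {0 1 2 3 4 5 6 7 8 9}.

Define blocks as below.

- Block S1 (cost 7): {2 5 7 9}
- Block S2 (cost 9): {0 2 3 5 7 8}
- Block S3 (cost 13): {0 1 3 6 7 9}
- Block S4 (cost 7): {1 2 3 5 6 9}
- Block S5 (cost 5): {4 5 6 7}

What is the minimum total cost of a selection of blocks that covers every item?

21

S2, S4, S5 together cover every item (S2 ∪ S4 ∪ S5 = {0, 1, 2, 3, 4, 5, 6, 7, 8, 9}); total cost 9 + 7 + 5 = 21.
No covering selection has total cost below 21.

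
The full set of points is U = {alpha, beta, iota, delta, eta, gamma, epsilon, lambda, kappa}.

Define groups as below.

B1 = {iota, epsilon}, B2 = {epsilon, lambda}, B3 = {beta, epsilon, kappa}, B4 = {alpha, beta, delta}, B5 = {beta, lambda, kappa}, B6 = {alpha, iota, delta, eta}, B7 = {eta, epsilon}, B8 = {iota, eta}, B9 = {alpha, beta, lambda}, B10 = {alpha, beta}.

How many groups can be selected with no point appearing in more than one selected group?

3

B2, B8, B10 are pairwise disjoint (B2={epsilon,lambda}; B8={iota,eta}; B10={alpha,beta}).
Every remaining group overlaps one of these, and no 4 of the listed groups are pairwise disjoint, so 3 is the maximum.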